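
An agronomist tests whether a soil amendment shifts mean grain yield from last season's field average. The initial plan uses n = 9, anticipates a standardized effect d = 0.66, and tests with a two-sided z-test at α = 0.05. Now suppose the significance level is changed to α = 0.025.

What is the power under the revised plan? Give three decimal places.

Power ≈ 0.397

δ = d·√n = 0.66 × √9 = 1.9800 (unchanged). New critical value: z_{0.0125} = 2.241.
Revised power = Φ(δ − 2.241) + Φ(−δ − 2.241) = Φ(-0.261) + Φ(-4.221) = 0.3969 + 0.0000 = 0.3969.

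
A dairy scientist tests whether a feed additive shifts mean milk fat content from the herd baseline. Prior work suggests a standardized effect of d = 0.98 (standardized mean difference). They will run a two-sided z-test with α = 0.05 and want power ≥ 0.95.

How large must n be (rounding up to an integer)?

Set Φ(δ − 1.960) = 0.95; then δ − 1.960 = Φ⁻¹(0.95) = 1.645, giving δ = 3.605.
(Ignoring the negligible lower-tail rejection probability gives the usual closed-form inversion.)
δ = d·√n ⇒ n = (δ/d)² = (3.605 / 0.98)² = 13.53.
Round up to the next whole unit.

n = 14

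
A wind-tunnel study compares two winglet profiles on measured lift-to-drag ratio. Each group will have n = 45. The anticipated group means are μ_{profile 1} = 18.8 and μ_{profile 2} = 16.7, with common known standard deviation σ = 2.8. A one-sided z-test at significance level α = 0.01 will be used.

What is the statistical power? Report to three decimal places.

Standardized effect: d = |μ_{profile 1} − μ_{profile 2}| / σ = |18.8 − 16.7| / 2.8 = 0.7500
Noncentrality parameter: δ = d·√(n/2) = 0.7500 × √(45/2) = 3.5576
One-sided α = 0.01 → critical value z_{0.01} = 2.326.
Power = P(Z > 2.326 − δ) = Φ(1.231) = 0.8909.

Power ≈ 0.891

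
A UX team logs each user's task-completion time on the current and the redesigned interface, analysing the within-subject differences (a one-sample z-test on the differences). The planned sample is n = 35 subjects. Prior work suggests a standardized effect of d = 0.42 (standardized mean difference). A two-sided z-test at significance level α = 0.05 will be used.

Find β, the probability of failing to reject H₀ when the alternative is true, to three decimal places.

β ≈ 0.300

Noncentrality parameter: δ = d·√n = 0.42 × √35 = 2.4848
Critical value for a two-sided test at α = 0.05: z_{α/2} = 1.960.
Power = Φ(δ − 1.960) + Φ(−δ − 1.960) = Φ(0.525) + Φ(-4.445) = 0.7001 + 0.0000 = 0.7001.
Type II error: β = 1 − power = 1 − 0.7001 = 0.2999.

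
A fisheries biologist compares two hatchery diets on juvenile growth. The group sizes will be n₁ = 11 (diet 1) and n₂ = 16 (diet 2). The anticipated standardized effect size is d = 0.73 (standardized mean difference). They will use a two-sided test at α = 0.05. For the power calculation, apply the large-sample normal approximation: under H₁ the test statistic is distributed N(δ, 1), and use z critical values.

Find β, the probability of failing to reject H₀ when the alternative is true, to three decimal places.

Noncentrality parameter: δ = d / √(1/n₁ + 1/n₂) = 0.73 / √(1/11 + 1/16) = 1.8638
Two-sided α = 0.05 → critical value z_{0.025} = 1.960.
Power = Φ(δ − 1.960) + Φ(−δ − 1.960) = Φ(-0.096) + Φ(-3.824) = 0.4617 + 0.0001 = 0.4618.
Type II error: β = 1 − power = 1 − 0.4618 = 0.5382.

β ≈ 0.538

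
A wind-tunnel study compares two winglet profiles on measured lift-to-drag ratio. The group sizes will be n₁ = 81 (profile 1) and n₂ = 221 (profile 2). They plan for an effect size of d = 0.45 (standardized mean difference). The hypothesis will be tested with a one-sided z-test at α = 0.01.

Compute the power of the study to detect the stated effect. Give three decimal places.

Noncentrality parameter: δ = d / √(1/n₁ + 1/n₂) = 0.45 / √(1/81 + 1/221) = 3.4646
Critical value for a one-sided test at α = 0.01: z_α = 2.326.
Power = P(Z > 2.326 − δ) = Φ(1.138) = 0.8725.

Power ≈ 0.872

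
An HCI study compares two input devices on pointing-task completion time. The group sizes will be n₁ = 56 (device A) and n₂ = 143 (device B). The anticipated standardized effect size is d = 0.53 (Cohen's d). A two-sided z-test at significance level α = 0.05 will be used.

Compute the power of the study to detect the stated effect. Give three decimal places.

Noncentrality parameter: δ = d / √(1/n₁ + 1/n₂) = 0.53 / √(1/56 + 1/143) = 3.3621
Critical value for a two-sided test at α = 0.05: z_{α/2} = 1.960.
Power = Φ(δ − 1.960) + Φ(−δ − 1.960) = Φ(1.402) + Φ(-5.322) = 0.9196 + 0.0000 = 0.9196.

Power ≈ 0.920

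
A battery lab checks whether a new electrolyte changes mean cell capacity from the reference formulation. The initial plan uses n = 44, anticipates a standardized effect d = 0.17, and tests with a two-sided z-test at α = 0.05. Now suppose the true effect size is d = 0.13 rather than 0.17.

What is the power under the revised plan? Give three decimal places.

With d = 0.13: δ = d·√n = 0.13 × √44 = 0.8623. Critical value z_{0.025} = 1.960.
Revised power = Φ(δ − 1.960) + Φ(−δ − 1.960) = Φ(-1.098) + Φ(-2.822) = 0.1362 + 0.0024 = 0.1386.

Power ≈ 0.139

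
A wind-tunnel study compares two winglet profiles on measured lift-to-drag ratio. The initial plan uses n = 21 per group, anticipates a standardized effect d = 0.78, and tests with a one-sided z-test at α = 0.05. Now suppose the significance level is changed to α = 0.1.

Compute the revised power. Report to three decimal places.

Power ≈ 0.894

δ = d·√(n/2) = 0.78 × √(21/2) = 2.5275 (unchanged). New critical value: z_{0.1} = 1.282.
Revised power = Φ(δ − 1.282) = Φ(1.246) = 0.8936.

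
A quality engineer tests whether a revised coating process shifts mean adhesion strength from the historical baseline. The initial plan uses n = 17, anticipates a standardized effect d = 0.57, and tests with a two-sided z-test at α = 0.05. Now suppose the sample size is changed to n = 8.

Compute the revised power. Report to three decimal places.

With n = 8: δ = d·√n = 0.57 × √8 = 1.6122. Critical value z_{0.025} = 1.960.
Revised power = Φ(δ − 1.960) + Φ(−δ − 1.960) = Φ(-0.348) + Φ(-3.572) = 0.3640 + 0.0002 = 0.3642.

Power ≈ 0.364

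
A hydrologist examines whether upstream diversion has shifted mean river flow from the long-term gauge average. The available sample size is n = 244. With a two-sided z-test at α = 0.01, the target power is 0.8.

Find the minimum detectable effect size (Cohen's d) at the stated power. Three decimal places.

Required noncentrality: δ = z_{0.005} + z_{0.20} = 2.576 + 0.842 = 3.417.
(Lower-tail contribution to power is negligible for δ > 0.)
δ = d·√n ⇒ d = δ/√n = 3.417/√244 = 0.2188.

d ≈ 0.219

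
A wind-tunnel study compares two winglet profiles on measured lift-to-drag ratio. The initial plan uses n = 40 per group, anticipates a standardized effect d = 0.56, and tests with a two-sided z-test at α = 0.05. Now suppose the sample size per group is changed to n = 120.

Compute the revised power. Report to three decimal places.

Power ≈ 0.991

With n = 120 per group: δ = d·√(n/2) = 0.56 × √(120/2) = 4.3377. Critical value z_{0.025} = 1.960.
Revised power = Φ(δ − 1.960) + Φ(−δ − 1.960) = Φ(2.378) + Φ(-6.298) = 0.9913 + 0.0000 = 0.9913.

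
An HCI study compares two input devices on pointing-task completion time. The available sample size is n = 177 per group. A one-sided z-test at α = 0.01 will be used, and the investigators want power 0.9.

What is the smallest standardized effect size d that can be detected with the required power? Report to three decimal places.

Need Φ(δ − 2.326) = 0.9, so δ = 2.326 + 1.282 = 3.608.
δ = d·√(n/2) ⇒ d = δ/√(n/2) = 3.608/√(177/2) = 0.3835.

d ≈ 0.384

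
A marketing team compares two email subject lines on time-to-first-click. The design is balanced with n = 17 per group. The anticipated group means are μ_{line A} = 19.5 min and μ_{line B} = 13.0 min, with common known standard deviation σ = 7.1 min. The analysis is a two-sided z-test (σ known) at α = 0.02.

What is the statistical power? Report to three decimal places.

Standardized effect: d = |μ_{line A} − μ_{line B}| / σ = |19.5 − 13.0| / 7.1 = 0.9155
Noncentrality parameter: δ = d·√(n/2) = 0.9155 × √(17/2) = 2.6691
Two-sided α = 0.02 → critical value z_{0.01} = 2.326.
Power = Φ(δ − 2.326) + Φ(−δ − 2.326) = Φ(0.343) + Φ(-4.995) = 0.6341 + 0.0000 = 0.6341.

Power ≈ 0.634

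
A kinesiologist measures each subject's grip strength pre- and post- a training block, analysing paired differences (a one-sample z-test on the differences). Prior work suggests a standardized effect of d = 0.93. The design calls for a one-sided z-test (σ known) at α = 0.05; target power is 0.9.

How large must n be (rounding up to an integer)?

For power 0.9 need Φ(δ − z_{0.05}) = 0.9, so δ = z_{0.05} + z_{0.10} = 1.645 + 1.282 = 2.926.
δ = d·√n ⇒ n = (δ/d)² = (2.926 / 0.93)² = 9.90.
Rounding up, n = 10.

n = 10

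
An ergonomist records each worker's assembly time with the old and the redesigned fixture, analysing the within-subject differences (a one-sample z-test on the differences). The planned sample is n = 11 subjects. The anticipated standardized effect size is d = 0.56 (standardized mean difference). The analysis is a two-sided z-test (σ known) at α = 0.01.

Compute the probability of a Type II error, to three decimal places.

β ≈ 0.764

Noncentrality parameter: δ = d·√n = 0.56 × √11 = 1.8573
Two-sided α = 0.01 → critical value z_{0.005} = 2.576.
Power = Φ(δ − 2.576) + Φ(−δ − 2.576) = Φ(-0.719) + Φ(-4.433) = 0.2362 + 0.0000 = 0.2362.
Type II error: β = 1 − power = 1 − 0.2362 = 0.7638.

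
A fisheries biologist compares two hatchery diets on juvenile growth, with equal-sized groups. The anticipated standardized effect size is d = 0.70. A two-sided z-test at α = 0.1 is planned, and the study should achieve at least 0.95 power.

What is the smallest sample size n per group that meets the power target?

Set Φ(δ − 1.645) = 0.95; then δ − 1.645 = Φ⁻¹(0.95) = 1.645, giving δ = 3.290.
(Ignoring the negligible lower-tail rejection probability gives the usual closed-form inversion.)
δ = d·√(n/2) ⇒ n = 2(δ/d)² = 2 × (3.290 / 0.70)² = 44.17.
Round up to the next whole unit.

n = 45 per group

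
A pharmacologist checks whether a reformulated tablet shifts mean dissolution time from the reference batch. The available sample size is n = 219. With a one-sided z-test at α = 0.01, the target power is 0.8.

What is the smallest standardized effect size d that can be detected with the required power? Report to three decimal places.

d ≈ 0.214

Need Φ(δ − 2.326) = 0.8, so δ = 2.326 + 0.842 = 3.168.
δ = d·√n ⇒ d = δ/√n = 3.168/√219 = 0.2141.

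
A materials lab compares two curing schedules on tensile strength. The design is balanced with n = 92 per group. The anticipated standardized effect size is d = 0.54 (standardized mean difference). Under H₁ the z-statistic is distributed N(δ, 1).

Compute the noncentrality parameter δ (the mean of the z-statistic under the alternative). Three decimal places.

δ ≈ 3.662

The noncentrality parameter scales effect size by the design's sample-size factor: δ = d·√(n/2) = 0.54 × √(92/2) = 3.6625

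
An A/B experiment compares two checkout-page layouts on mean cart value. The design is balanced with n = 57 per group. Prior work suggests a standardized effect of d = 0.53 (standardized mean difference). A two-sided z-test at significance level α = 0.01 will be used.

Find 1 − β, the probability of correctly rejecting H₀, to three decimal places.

Noncentrality parameter: δ = d·√(n/2) = 0.53 × √(57/2) = 2.8294
Critical value for a two-sided test at α = 0.01: z_{α/2} = 2.576.
Power = Φ(δ − 2.576) + Φ(−δ − 2.576) = Φ(0.254) + Φ(-5.405) = 0.6001 + 0.0000 = 0.6001.

Power ≈ 0.600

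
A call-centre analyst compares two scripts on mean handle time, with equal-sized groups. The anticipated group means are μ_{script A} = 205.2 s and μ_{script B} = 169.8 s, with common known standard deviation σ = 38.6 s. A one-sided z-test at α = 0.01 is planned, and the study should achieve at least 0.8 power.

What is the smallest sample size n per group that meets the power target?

n = 24 per group

Standardized effect: d = |μ_{script A} − μ_{script B}| / σ = |205.2 − 169.8| / 38.6 = 0.9171
Set Φ(δ − 2.326) = 0.8; then δ − 2.326 = Φ⁻¹(0.8) = 0.842, giving δ = 3.168.
δ = d·√(n/2) ⇒ n = 2(δ/d)² = 2 × (3.168 / 0.9171)² = 23.86.
Rounding up, n = 24 per group.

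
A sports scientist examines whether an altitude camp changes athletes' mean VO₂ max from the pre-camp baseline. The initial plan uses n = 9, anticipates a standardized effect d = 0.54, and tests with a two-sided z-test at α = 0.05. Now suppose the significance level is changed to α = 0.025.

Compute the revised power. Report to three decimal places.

δ = d·√n = 0.54 × √9 = 1.6200 (unchanged). New critical value: z_{0.0125} = 2.241.
Revised power = Φ(δ − 2.241) + Φ(−δ − 2.241) = Φ(-0.621) + Φ(-3.861) = 0.2672 + 0.0001 = 0.2672.

Power ≈ 0.267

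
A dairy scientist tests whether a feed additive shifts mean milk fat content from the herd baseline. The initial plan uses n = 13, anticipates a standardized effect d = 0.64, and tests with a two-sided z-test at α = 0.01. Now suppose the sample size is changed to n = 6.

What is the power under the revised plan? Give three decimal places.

Power ≈ 0.157

With n = 6: δ = d·√n = 0.64 × √6 = 1.5677. Critical value z_{0.005} = 2.576.
Revised power = Φ(δ − 2.576) + Φ(−δ − 2.576) = Φ(-1.008) + Φ(-4.144) = 0.1567 + 0.0000 = 0.1567.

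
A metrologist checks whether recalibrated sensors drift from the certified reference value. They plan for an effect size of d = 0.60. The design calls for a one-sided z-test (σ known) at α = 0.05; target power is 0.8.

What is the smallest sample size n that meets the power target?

For power 0.8 need Φ(δ − z_{0.05}) = 0.8, so δ = z_{0.05} + z_{0.20} = 1.645 + 0.842 = 2.486.
δ = d·√n ⇒ n = (δ/d)² = (2.486 / 0.60)² = 17.17.
Rounding up, n = 18.

n = 18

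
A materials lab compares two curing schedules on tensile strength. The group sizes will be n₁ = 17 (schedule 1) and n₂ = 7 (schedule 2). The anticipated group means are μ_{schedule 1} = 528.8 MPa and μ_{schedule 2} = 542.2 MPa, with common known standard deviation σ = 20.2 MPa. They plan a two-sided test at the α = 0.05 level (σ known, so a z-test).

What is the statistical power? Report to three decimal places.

Standardized effect: d = |μ_{schedule 1} − μ_{schedule 2}| / σ = |528.8 − 542.2| / 20.2 = 0.6634
Noncentrality parameter: δ = d / √(1/n₁ + 1/n₂) = 0.6634 / √(1/17 + 1/7) = 1.4771
Two-sided α = 0.05 → critical value z_{0.025} = 1.960.
Power = Φ(δ − 1.960) + Φ(−δ − 1.960) = Φ(-0.483) + Φ(-3.437) = 0.3146 + 0.0003 = 0.3149.

Power ≈ 0.315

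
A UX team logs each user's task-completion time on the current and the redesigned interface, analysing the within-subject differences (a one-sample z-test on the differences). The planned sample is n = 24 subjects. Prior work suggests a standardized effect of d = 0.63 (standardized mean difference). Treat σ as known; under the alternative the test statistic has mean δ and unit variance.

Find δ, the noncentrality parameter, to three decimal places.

δ = d·√n = 0.63 × √24 = 3.0864

δ ≈ 3.086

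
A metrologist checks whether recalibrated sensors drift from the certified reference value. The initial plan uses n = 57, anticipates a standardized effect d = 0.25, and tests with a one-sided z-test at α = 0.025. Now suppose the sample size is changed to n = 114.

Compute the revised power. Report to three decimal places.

Power ≈ 0.761

With n = 114: δ = d·√n = 0.25 × √114 = 2.6693. Critical value z_{0.025} = 1.960.
Revised power = Φ(δ − 1.960) = Φ(0.709) = 0.7609.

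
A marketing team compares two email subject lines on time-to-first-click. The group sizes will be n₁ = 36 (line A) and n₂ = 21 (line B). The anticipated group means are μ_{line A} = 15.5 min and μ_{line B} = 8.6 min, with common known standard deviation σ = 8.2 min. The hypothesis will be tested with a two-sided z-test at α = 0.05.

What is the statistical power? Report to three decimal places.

Power ≈ 0.865

Standardized effect: d = |μ_{line A} − μ_{line B}| / σ = |15.5 − 8.6| / 8.2 = 0.8415
Noncentrality parameter: δ = d / √(1/n₁ + 1/n₂) = 0.8415 / √(1/36 + 1/21) = 3.0645
Two-sided α = 0.05 → critical value z_{0.025} = 1.960.
Power = Φ(δ − 1.960) + Φ(−δ − 1.960) = Φ(1.105) + Φ(-5.024) = 0.8653 + 0.0000 = 0.8653.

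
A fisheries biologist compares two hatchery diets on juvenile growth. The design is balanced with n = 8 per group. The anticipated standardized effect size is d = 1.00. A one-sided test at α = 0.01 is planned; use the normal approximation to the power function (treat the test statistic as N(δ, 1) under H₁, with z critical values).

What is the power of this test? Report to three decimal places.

Power ≈ 0.372

Noncentrality parameter: δ = d·√(n/2) = 1.00 × √(8/2) = 2.0000
Critical value for a one-sided test at α = 0.01: z_α = 2.326.
Power = P(Z > 2.326 − δ) = Φ(-0.326) = 0.3721.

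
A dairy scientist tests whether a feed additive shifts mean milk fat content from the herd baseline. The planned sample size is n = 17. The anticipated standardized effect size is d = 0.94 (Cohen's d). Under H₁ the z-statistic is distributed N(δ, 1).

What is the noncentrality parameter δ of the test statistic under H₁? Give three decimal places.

δ ≈ 3.876

The noncentrality parameter scales effect size by the design's sample-size factor: δ = d·√n = 0.94 × √17 = 3.8757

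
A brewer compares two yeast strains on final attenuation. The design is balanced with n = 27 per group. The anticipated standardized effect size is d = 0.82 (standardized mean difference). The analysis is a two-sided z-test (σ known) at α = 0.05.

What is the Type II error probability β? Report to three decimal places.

Noncentrality parameter: δ = d·√(n/2) = 0.82 × √(27/2) = 3.0129
Critical value for a two-sided test at α = 0.05: z_{α/2} = 1.960.
Power = Φ(δ − 1.960) + Φ(−δ − 1.960) = Φ(1.053) + Φ(-4.973) = 0.8538 + 0.0000 = 0.8538.
Type II error: β = 1 − power = 1 − 0.8538 = 0.1462.

β ≈ 0.146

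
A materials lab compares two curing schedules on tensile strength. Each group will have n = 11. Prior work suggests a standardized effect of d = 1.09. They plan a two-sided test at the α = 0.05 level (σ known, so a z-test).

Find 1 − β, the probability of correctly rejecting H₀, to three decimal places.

Power ≈ 0.725

Noncentrality parameter: δ = d·√(n/2) = 1.09 × √(11/2) = 2.5563
Critical value for a two-sided test at α = 0.05: z_{α/2} = 1.960.
Power = Φ(δ − 1.960) + Φ(−δ − 1.960) = Φ(0.596) + Φ(-4.516) = 0.7245 + 0.0000 = 0.7245.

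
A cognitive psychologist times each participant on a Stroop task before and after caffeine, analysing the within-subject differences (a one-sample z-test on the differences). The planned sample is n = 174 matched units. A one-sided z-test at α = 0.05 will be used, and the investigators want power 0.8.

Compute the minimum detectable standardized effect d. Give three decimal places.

d ≈ 0.188

Need Φ(δ − 1.645) = 0.8, so δ = 1.645 + 0.842 = 2.486.
δ = d·√n ⇒ d = δ/√n = 2.486/√174 = 0.1885.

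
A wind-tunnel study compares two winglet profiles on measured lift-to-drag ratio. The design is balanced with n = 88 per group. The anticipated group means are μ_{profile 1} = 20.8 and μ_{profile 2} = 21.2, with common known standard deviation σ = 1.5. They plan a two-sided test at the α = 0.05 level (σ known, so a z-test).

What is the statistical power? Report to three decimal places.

Standardized effect: d = |μ_{profile 1} − μ_{profile 2}| / σ = |20.8 − 21.2| / 1.5 = 0.2667
Noncentrality parameter: δ = d·√(n/2) = 0.2667 × √(88/2) = 1.7689
Critical value for a two-sided test at α = 0.05: z_{α/2} = 1.960.
Power = Φ(δ − 1.960) + Φ(−δ − 1.960) = Φ(-0.191) + Φ(-3.729) = 0.4242 + 0.0001 = 0.4243.

Power ≈ 0.424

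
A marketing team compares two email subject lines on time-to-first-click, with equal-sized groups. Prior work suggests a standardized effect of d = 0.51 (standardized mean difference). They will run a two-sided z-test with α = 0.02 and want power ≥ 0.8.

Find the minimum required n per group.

For power 0.8 need Φ(δ − z_{0.01}) = 0.8, so δ = z_{0.01} + z_{0.20} = 2.326 + 0.842 = 3.168.
(For δ > 0 the lower-tail rejection region contributes negligibly to power, so the one-term inversion is standard.)
δ = d·√(n/2) ⇒ n = 2(δ/d)² = 2 × (3.168 / 0.51)² = 77.17.
Round up to the next whole unit.

n = 78 per group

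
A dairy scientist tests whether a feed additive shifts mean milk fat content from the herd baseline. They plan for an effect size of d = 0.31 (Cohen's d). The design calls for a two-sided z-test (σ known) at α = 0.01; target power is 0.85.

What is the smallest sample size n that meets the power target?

n = 136

Set Φ(δ − 2.576) = 0.85; then δ − 2.576 = Φ⁻¹(0.85) = 1.036, giving δ = 3.612.
(For δ > 0 the lower-tail rejection region contributes negligibly to power, so the one-term inversion is standard.)
δ = d·√n ⇒ n = (δ/d)² = (3.612 / 0.31)² = 135.78.
Round up to the next whole unit.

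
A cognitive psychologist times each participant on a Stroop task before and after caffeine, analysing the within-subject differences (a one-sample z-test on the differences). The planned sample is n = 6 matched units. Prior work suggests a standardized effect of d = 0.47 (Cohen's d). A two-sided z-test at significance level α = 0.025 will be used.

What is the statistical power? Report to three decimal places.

Power ≈ 0.138

Noncentrality parameter: δ = d·√n = 0.47 × √6 = 1.1513
Critical value for a two-sided test at α = 0.025: z_{α/2} = 2.241.
Power = Φ(δ − 2.241) + Φ(−δ − 2.241) = Φ(-1.090) + Φ(-3.393) = 0.1378 + 0.0003 = 0.1382.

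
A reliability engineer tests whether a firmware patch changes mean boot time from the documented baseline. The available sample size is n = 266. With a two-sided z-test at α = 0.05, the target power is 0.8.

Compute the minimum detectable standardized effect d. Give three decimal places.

Need Φ(δ − 1.960) = 0.8, so δ = 1.960 + 0.842 = 2.802.
(Lower-tail contribution to power is negligible for δ > 0.)
δ = d·√n ⇒ d = δ/√n = 2.802/√266 = 0.1718.

d ≈ 0.172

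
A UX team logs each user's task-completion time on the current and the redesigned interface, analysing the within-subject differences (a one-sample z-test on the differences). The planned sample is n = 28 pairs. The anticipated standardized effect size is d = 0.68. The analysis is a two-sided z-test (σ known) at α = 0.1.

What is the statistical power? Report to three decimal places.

Noncentrality parameter: δ = d·√n = 0.68 × √28 = 3.5982
Critical value for a two-sided test at α = 0.1: z_{α/2} = 1.645.
Power = Φ(δ − 1.645) + Φ(−δ − 1.645) = Φ(1.953) + Φ(-5.243) = 0.9746 + 0.0000 = 0.9746.

Power ≈ 0.975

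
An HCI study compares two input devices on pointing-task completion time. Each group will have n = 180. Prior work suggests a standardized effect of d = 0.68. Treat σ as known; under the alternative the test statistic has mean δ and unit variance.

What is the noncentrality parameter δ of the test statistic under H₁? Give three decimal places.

The noncentrality parameter scales effect size by the design's sample-size factor: δ = d·√(n/2) = 0.68 × √(180/2) = 6.4510

δ ≈ 6.451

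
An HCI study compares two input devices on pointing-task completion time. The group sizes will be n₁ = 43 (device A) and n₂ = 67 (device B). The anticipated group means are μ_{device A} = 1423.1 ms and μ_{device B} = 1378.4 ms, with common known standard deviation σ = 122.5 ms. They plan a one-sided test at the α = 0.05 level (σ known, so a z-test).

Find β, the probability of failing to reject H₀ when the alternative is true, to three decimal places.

β ≈ 0.412

Standardized effect: d = |μ_{device A} − μ_{device B}| / σ = |1423.1 − 1378.4| / 122.5 = 0.3649
Noncentrality parameter: δ = d / √(1/n₁ + 1/n₂) = 0.3649 / √(1/43 + 1/67) = 1.8674
One-sided α = 0.05 → critical value z_{0.05} = 1.645.
Power = Φ(δ − 1.645) = Φ(0.223) = 0.5881.
Type II error: β = 1 − power = 1 − 0.5881 = 0.4119.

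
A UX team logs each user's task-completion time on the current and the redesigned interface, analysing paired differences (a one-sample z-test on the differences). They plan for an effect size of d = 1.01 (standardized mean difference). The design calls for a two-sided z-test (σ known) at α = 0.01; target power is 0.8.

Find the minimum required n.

For power 0.8 need Φ(δ − z_{0.005}) = 0.8, so δ = z_{0.005} + z_{0.20} = 2.576 + 0.842 = 3.417.
(The Φ(−δ − z_{α/2}) term is vanishingly small for δ > 0 and is dropped in the standard sample-size formula.)
δ = d·√n ⇒ n = (δ/d)² = (3.417 / 1.01)² = 11.45.
Round up to the next whole unit.

n = 12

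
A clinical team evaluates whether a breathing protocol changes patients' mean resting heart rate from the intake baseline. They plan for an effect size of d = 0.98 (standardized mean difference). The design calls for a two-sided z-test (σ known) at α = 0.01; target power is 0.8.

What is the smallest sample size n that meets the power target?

For power 0.8 need Φ(δ − z_{0.005}) = 0.8, so δ = z_{0.005} + z_{0.20} = 2.576 + 0.842 = 3.417.
(Ignoring the negligible lower-tail rejection probability gives the usual closed-form inversion.)
δ = d·√n ⇒ n = (δ/d)² = (3.417 / 0.98)² = 12.16.
Round up to the next whole unit.

n = 13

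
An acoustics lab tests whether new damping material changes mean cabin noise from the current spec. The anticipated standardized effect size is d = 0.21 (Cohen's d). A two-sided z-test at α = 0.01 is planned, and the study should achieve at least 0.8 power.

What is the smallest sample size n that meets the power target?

n = 265

Set Φ(δ − 2.576) = 0.8; then δ − 2.576 = Φ⁻¹(0.8) = 0.842, giving δ = 3.417.
(The Φ(−δ − z_{α/2}) term is vanishingly small for δ > 0 and is dropped in the standard sample-size formula.)
δ = d·√n ⇒ n = (δ/d)² = (3.417 / 0.21)² = 264.83.
Rounding up, n = 265.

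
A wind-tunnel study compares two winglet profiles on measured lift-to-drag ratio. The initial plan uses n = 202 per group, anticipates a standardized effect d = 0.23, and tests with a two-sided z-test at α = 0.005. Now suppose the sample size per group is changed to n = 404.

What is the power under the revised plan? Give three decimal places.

With n = 404 per group: δ = d·√(n/2) = 0.23 × √(404/2) = 3.2689. Critical value z_{0.0025} = 2.807.
Revised power = Φ(δ − 2.807) + Φ(−δ − 2.807) = Φ(0.462) + Φ(-6.076) = 0.6779 + 0.0000 = 0.6779.

Power ≈ 0.678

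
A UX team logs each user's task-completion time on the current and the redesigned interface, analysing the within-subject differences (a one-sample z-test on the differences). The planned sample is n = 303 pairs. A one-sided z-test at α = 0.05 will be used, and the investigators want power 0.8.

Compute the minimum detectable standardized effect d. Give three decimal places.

Required noncentrality: δ = z_{0.05} + z_{0.20} = 1.645 + 0.842 = 2.486.
δ = d·√n ⇒ d = δ/√n = 2.486/√303 = 0.1428.

d ≈ 0.143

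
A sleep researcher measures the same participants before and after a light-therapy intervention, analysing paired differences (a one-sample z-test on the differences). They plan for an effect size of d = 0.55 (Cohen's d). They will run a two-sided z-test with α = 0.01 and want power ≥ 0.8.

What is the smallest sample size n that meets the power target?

n = 39

Set Φ(δ − 2.576) = 0.8; then δ − 2.576 = Φ⁻¹(0.8) = 0.842, giving δ = 3.417.
(For δ > 0 the lower-tail rejection region contributes negligibly to power, so the one-term inversion is standard.)
δ = d·√n ⇒ n = (δ/d)² = (3.417 / 0.55)² = 38.61.
Round up to the next whole unit.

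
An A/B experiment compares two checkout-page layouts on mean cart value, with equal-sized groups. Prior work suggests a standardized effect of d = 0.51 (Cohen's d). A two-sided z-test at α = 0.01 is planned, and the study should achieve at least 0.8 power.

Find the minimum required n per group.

Set Φ(δ − 2.576) = 0.8; then δ − 2.576 = Φ⁻¹(0.8) = 0.842, giving δ = 3.417.
(The Φ(−δ − z_{α/2}) term is vanishingly small for δ > 0 and is dropped in the standard sample-size formula.)
δ = d·√(n/2) ⇒ n = 2(δ/d)² = 2 × (3.417 / 0.51)² = 89.80.
Round up to the next whole unit.

n = 90 per group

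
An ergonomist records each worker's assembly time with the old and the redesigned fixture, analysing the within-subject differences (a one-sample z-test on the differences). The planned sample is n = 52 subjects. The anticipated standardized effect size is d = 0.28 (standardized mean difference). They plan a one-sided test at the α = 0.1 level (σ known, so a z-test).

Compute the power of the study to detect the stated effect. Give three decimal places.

Power ≈ 0.770

Noncentrality parameter: δ = d·√n = 0.28 × √52 = 2.0191
Critical value for a one-sided test at α = 0.1: z_α = 1.282.
Power = P(Z > 1.282 − δ) = Φ(0.738) = 0.7696.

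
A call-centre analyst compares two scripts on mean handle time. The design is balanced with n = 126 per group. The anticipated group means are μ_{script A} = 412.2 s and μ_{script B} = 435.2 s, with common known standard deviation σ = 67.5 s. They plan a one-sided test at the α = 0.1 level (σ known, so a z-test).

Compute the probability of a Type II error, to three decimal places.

Standardized effect: d = |μ_{script A} − μ_{script B}| / σ = |412.2 − 435.2| / 67.5 = 0.3407
Noncentrality parameter: δ = d·√(n/2) = 0.3407 × √(126/2) = 2.7045
One-sided α = 0.1 → critical value z_{0.1} = 1.282.
Power = P(Z > 1.282 − δ) = Φ(1.423) = 0.9226.
Type II error: β = 1 − power = 1 − 0.9226 = 0.0774.

β ≈ 0.077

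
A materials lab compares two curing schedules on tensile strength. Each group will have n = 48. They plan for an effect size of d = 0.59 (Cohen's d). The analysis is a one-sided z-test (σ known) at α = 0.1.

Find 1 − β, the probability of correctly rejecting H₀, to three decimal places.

Noncentrality parameter: δ = d·√(n/2) = 0.59 × √(48/2) = 2.8904
Critical value for a one-sided test at α = 0.1: z_α = 1.282.
Power = P(Z > 1.282 − δ) = Φ(1.609) = 0.9462.

Power ≈ 0.946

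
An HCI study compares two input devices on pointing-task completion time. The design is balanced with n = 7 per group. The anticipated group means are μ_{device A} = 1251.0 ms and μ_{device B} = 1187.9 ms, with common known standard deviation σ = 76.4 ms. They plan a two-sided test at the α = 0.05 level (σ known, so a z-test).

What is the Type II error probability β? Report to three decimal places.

β ≈ 0.661

Standardized effect: d = |μ_{device A} − μ_{device B}| / σ = |1251.0 − 1187.9| / 76.4 = 0.8259
Noncentrality parameter: δ = d·√(n/2) = 0.8259 × √(7/2) = 1.5451
Two-sided α = 0.05 → critical value z_{0.025} = 1.960.
Power = Φ(δ − 1.960) + Φ(−δ − 1.960) = Φ(-0.415) + Φ(-3.505) = 0.3391 + 0.0002 = 0.3394.
Type II error: β = 1 − power = 1 − 0.3394 = 0.6606.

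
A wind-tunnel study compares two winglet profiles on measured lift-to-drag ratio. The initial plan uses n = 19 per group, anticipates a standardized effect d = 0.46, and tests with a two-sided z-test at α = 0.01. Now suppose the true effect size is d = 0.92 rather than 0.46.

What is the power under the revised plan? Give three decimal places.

With d = 0.92: δ = d·√(n/2) = 0.92 × √(19/2) = 2.8356. Critical value z_{0.005} = 2.576.
Revised power = Φ(δ − 2.576) + Φ(−δ − 2.576) = Φ(0.260) + Φ(-5.411) = 0.6025 + 0.0000 = 0.6025.

Power ≈ 0.602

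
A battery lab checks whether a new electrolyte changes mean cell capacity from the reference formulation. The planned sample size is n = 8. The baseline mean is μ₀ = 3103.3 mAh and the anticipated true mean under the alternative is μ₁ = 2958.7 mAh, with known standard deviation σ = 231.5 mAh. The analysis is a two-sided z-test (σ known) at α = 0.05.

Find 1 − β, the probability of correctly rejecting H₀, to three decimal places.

Standardized effect: d = |μ₁ − μ₀| / σ = |2958.7 − 3103.3| / 231.5 = 0.6246
Noncentrality parameter: δ = d·√n = 0.6246 × √8 = 1.7667
Two-sided α = 0.05 → critical value z_{0.025} = 1.960.
Power = Φ(δ − 1.960) + Φ(−δ − 1.960) = Φ(-0.193) + Φ(-3.727) = 0.4234 + 0.0001 = 0.4235.

Power ≈ 0.423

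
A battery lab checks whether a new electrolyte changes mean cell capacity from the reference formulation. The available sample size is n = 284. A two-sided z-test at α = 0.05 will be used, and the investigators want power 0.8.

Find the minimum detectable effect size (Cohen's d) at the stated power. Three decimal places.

Need Φ(δ − 1.960) = 0.8, so δ = 1.960 + 0.842 = 2.802.
(The second rejection-region term Φ(−δ − z_{α/2}) is negligible and dropped.)
δ = d·√n ⇒ d = δ/√n = 2.802/√284 = 0.1662.

d ≈ 0.166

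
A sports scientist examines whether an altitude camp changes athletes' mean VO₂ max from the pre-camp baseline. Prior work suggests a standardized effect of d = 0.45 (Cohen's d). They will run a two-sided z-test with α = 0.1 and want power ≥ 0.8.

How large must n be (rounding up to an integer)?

For power 0.8 need Φ(δ − z_{0.05}) = 0.8, so δ = z_{0.05} + z_{0.20} = 1.645 + 0.842 = 2.486.
(The Φ(−δ − z_{α/2}) term is vanishingly small for δ > 0 and is dropped in the standard sample-size formula.)
δ = d·√n ⇒ n = (δ/d)² = (2.486 / 0.45)² = 30.53.
Rounding up, n = 31.

n = 31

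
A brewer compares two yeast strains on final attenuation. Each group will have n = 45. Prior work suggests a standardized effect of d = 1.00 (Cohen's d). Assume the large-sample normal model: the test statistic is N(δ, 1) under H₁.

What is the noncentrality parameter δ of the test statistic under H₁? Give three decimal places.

δ ≈ 4.743

The noncentrality parameter scales effect size by the design's sample-size factor: δ = d·√(n/2) = 1.00 × √(45/2) = 4.7434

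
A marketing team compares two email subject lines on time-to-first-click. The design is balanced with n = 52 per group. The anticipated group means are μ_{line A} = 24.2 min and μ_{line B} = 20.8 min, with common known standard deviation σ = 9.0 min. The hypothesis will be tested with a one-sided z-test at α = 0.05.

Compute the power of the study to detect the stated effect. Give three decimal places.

Standardized effect: d = |μ_{line A} − μ_{line B}| / σ = |24.2 − 20.8| / 9.0 = 0.3778
Noncentrality parameter: δ = d·√(n/2) = 0.3778 × √(52/2) = 1.9263
One-sided α = 0.05 → critical value z_{0.05} = 1.645.
Power = Φ(δ − 1.645) = Φ(0.281) = 0.6108.

Power ≈ 0.611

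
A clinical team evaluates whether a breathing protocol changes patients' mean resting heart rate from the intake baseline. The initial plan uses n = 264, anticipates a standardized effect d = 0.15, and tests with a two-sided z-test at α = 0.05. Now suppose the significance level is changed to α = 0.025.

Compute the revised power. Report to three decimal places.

Power ≈ 0.578

δ = d·√n = 0.15 × √264 = 2.4372 (unchanged). New critical value: z_{0.0125} = 2.241.
Revised power = Φ(δ − 2.241) + Φ(−δ − 2.241) = Φ(0.196) + Φ(-4.679) = 0.5776 + 0.0000 = 0.5776.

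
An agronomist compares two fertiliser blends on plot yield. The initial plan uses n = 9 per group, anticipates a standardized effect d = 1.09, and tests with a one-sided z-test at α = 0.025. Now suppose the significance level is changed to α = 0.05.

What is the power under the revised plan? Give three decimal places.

δ = d·√(n/2) = 1.09 × √(9/2) = 2.3122 (unchanged). New critical value: z_{0.05} = 1.645.
Revised power = Φ(δ − 1.645) = Φ(0.667) = 0.7477.

Power ≈ 0.748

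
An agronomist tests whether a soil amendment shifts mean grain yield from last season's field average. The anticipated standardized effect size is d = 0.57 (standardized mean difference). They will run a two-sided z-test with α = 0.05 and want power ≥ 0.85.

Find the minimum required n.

n = 28

For power 0.85 need Φ(δ − z_{0.025}) = 0.85, so δ = z_{0.025} + z_{0.15} = 1.960 + 1.036 = 2.996.
(For δ > 0 the lower-tail rejection region contributes negligibly to power, so the one-term inversion is standard.)
δ = d·√n ⇒ n = (δ/d)² = (2.996 / 0.57)² = 27.63.
Rounding up, n = 28.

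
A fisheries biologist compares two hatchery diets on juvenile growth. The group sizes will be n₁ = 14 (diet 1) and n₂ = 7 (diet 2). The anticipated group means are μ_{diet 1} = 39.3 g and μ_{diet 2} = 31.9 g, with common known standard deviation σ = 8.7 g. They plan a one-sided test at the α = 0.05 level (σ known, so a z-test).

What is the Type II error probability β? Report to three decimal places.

β ≈ 0.424

Standardized effect: d = |μ_{diet 1} − μ_{diet 2}| / σ = |39.3 − 31.9| / 8.7 = 0.8506
Noncentrality parameter: δ = d / √(1/n₁ + 1/n₂) = 0.8506 / √(1/14 + 1/7) = 1.8375
One-sided α = 0.05 → critical value z_{0.05} = 1.645.
Power = P(Z > 1.645 − δ) = Φ(0.193) = 0.5764.
Type II error: β = 1 − power = 1 − 0.5764 = 0.4236.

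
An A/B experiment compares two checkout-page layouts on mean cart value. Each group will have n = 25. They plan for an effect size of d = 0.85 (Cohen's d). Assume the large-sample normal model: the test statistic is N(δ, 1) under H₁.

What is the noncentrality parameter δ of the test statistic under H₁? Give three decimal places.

δ ≈ 3.005

The noncentrality parameter scales effect size by the design's sample-size factor: δ = d·√(n/2) = 0.85 × √(25/2) = 3.0052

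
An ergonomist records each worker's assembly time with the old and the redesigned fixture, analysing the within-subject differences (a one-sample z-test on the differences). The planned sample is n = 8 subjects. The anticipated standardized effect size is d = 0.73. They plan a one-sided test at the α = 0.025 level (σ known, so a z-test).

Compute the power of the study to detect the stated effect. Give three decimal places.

Power ≈ 0.542

Noncentrality parameter: δ = d·√n = 0.73 × √8 = 2.0648
Critical value for a one-sided test at α = 0.025: z_α = 1.960.
Power = P(Z > 1.960 − δ) = Φ(0.105) = 0.5417.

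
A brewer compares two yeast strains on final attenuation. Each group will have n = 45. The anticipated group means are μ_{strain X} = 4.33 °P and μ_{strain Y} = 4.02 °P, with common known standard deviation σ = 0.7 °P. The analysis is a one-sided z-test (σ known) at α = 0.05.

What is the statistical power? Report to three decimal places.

Standardized effect: d = |μ_{strain X} − μ_{strain Y}| / σ = |4.33 − 4.02| / 0.7 = 0.4429
Noncentrality parameter: λ = d·√(n/2) = 0.4429 × √(45/2) = 2.1007
One-sided α = 0.05 → critical value z_{0.05} = 1.645.
Power = P(Z > 1.645 − λ) = Φ(0.456) = 0.6757.

Power ≈ 0.676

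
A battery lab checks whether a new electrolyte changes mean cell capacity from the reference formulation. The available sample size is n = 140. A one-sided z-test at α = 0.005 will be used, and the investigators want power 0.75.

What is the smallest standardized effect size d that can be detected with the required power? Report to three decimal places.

d ≈ 0.275

Required noncentrality: δ = z_{0.005} + z_{0.25} = 2.576 + 0.674 = 3.250.
δ = d·√n ⇒ d = δ/√n = 3.250/√140 = 0.2747.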